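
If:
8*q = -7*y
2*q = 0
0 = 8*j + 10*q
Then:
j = 0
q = 0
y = 0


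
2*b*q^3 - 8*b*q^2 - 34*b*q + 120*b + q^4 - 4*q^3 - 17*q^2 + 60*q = (2*b + q)*(q - 5)*(q - 3)*(q + 4)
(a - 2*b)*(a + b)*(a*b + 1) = a^3*b - a^2*b^2 + a^2 - 2*a*b^3 - a*b - 2*b^2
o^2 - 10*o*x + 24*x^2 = (o - 6*x)*(o - 4*x)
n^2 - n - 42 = (n - 7)*(n + 6)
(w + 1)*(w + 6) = w^2 + 7*w + 6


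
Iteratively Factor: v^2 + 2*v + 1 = (v + 1)*(v + 1)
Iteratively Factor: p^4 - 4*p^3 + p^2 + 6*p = (p - 2)*(p^3 - 2*p^2 - 3*p) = (p - 2)*(p + 1)*(p^2 - 3*p) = p*(p - 2)*(p + 1)*(p - 3)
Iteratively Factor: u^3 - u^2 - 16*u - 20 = (u + 2)*(u^2 - 3*u - 10) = (u + 2)^2*(u - 5)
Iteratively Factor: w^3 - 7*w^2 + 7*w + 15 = (w - 5)*(w^2 - 2*w - 3) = (w - 5)*(w + 1)*(w - 3)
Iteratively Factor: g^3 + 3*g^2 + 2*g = (g + 2)*(g^2 + g) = (g + 1)*(g + 2)*(g)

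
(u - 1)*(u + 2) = u^2 + u - 2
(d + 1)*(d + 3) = d^2 + 4*d + 3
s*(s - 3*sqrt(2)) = s^2 - 3*sqrt(2)*s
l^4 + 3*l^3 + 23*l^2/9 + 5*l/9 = l*(l + 1/3)*(l + 1)*(l + 5/3)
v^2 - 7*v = v*(v - 7)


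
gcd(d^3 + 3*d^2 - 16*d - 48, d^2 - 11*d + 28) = d - 4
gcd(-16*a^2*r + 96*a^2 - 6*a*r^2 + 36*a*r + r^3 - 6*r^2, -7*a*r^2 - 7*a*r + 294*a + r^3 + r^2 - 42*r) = r - 6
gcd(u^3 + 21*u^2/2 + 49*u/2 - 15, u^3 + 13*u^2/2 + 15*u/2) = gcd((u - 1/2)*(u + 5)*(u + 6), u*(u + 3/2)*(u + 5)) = u + 5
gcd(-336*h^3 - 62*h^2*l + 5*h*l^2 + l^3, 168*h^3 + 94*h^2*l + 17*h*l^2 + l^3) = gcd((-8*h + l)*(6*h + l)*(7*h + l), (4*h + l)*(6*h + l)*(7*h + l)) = 42*h^2 + 13*h*l + l^2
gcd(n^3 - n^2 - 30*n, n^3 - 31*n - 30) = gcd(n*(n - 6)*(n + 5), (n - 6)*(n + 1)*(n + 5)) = n^2 - n - 30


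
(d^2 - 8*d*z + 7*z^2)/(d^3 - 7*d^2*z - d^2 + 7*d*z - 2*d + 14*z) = (d - z)/(d^2 - d - 2)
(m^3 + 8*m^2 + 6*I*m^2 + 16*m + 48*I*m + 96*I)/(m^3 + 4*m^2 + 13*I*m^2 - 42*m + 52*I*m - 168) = (m + 4)/(m + 7*I)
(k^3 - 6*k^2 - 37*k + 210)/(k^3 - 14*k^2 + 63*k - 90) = (k^2 - k - 42)/(k^2 - 9*k + 18)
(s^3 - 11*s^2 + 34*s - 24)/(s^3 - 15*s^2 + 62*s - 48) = (s - 4)/(s - 8)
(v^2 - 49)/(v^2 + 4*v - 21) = (v - 7)/(v - 3)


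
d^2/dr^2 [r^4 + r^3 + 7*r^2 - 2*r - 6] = 12*r^2 + 6*r + 14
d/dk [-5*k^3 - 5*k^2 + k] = -15*k^2 - 10*k + 1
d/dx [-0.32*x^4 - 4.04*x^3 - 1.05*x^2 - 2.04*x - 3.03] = -1.28*x^3 - 12.12*x^2 - 2.1*x - 2.04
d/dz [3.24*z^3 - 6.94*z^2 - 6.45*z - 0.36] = 9.72*z^2 - 13.88*z - 6.45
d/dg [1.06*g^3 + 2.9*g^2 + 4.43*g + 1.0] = 3.18*g^2 + 5.8*g + 4.43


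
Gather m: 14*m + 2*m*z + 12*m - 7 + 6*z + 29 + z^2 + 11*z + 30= m*(2*z + 26) + z^2 + 17*z + 52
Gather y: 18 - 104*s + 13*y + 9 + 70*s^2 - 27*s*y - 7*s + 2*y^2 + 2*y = 70*s^2 - 111*s + 2*y^2 + y*(15 - 27*s) + 27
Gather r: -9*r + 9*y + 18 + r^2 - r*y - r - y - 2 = r^2 + r*(-y - 10) + 8*y + 16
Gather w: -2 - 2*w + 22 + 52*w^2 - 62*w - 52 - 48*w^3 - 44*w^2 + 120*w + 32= -48*w^3 + 8*w^2 + 56*w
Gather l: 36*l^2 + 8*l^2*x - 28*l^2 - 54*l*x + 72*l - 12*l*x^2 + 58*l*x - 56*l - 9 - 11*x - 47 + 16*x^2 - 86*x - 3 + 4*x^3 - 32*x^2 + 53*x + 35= l^2*(8*x + 8) + l*(-12*x^2 + 4*x + 16) + 4*x^3 - 16*x^2 - 44*x - 24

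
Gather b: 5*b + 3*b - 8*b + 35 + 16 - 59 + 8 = 0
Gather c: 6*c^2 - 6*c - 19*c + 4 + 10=6*c^2 - 25*c + 14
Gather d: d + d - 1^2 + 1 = 2*d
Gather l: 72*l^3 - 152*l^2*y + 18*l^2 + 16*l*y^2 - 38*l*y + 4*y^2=72*l^3 + l^2*(18 - 152*y) + l*(16*y^2 - 38*y) + 4*y^2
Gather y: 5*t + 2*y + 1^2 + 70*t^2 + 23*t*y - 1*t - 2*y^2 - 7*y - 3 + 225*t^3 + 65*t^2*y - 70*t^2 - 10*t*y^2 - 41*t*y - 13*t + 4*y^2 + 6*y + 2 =225*t^3 - 9*t + y^2*(2 - 10*t) + y*(65*t^2 - 18*t + 1)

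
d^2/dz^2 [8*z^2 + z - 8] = 16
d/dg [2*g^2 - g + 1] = 4*g - 1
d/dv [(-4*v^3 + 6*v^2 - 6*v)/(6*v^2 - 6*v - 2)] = 3*(-2*v^4 + 4*v^3 + 2*v^2 - 2*v + 1)/(9*v^4 - 18*v^3 + 3*v^2 + 6*v + 1)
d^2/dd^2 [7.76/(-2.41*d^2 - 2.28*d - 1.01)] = (90.141712*d^2 + 85.279296*d - 7.76*(4.82*d + 2.28)*(9.64*d + 4.56) + 37.777232)/(2.41*d^2 + 2.28*d + 1.01)^3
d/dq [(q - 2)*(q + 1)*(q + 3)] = 3*q^2 + 4*q - 5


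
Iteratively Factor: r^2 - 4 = (r - 2)*(r + 2)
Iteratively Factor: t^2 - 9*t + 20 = (t - 4)*(t - 5)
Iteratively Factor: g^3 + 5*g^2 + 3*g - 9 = (g + 3)*(g^2 + 2*g - 3) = (g - 1)*(g + 3)*(g + 3)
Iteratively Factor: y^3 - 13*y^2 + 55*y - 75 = (y - 5)*(y^2 - 8*y + 15) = (y - 5)^2*(y - 3)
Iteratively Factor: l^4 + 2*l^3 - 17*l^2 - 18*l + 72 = (l + 4)*(l^3 - 2*l^2 - 9*l + 18) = (l - 2)*(l + 4)*(l^2 - 9) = (l - 2)*(l + 3)*(l + 4)*(l - 3)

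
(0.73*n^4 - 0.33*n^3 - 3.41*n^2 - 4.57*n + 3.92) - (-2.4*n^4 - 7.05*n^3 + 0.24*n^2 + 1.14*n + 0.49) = 3.13*n^4 + 6.72*n^3 - 3.65*n^2 - 5.71*n + 3.43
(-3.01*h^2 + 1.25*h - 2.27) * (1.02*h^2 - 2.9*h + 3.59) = -3.0702*h^4 + 10.004*h^3 - 16.7463*h^2 + 11.0705*h - 8.1493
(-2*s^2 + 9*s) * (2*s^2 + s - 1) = -4*s^4 + 16*s^3 + 11*s^2 - 9*s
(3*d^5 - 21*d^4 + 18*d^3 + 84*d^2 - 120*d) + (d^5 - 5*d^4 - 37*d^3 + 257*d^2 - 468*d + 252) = 4*d^5 - 26*d^4 - 19*d^3 + 341*d^2 - 588*d + 252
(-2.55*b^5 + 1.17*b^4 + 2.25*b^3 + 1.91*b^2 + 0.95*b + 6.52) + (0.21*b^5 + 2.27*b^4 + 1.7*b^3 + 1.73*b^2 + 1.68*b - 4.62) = -2.34*b^5 + 3.44*b^4 + 3.95*b^3 + 3.64*b^2 + 2.63*b + 1.9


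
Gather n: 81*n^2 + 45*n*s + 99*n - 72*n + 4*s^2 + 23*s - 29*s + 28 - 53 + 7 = 81*n^2 + n*(45*s + 27) + 4*s^2 - 6*s - 18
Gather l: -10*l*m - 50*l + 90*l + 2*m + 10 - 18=l*(40 - 10*m) + 2*m - 8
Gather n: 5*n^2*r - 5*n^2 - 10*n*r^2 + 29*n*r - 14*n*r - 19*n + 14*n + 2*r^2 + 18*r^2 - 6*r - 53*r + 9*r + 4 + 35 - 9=n^2*(5*r - 5) + n*(-10*r^2 + 15*r - 5) + 20*r^2 - 50*r + 30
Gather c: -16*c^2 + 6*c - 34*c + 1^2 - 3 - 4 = -16*c^2 - 28*c - 6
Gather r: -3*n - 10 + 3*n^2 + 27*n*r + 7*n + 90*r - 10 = 3*n^2 + 4*n + r*(27*n + 90) - 20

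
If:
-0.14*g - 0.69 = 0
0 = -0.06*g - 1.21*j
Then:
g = -4.93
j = 0.24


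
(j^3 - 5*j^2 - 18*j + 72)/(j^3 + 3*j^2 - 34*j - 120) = (j - 3)/(j + 5)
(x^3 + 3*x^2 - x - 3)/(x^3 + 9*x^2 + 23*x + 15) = (x - 1)/(x + 5)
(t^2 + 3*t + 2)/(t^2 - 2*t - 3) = (t + 2)/(t - 3)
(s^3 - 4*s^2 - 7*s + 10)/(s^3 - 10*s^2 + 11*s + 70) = (s - 1)/(s - 7)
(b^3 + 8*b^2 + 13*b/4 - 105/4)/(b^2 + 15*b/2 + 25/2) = (2*b^2 + 11*b - 21)/(2*(b + 5))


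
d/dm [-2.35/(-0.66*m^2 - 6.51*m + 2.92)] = (-3.102*m - 15.2985)/(0.66*m^2 + 6.51*m - 2.92)^2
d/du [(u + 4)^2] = 2*u + 8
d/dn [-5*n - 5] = -5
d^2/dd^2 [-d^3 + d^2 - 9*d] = 2 - 6*d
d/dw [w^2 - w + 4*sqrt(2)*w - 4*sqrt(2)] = 2*w - 1 + 4*sqrt(2)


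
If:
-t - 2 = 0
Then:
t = -2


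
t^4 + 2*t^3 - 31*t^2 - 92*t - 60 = (t - 6)*(t + 1)*(t + 2)*(t + 5)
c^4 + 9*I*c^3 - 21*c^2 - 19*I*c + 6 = (c + I)^3*(c + 6*I)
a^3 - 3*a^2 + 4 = (a - 2)^2*(a + 1)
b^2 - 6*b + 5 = (b - 5)*(b - 1)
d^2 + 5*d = d*(d + 5)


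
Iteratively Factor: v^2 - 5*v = (v - 5)*(v)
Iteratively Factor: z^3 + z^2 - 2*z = (z - 1)*(z^2 + 2*z) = z*(z - 1)*(z + 2)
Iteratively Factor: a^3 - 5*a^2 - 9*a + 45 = (a - 5)*(a^2 - 9) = (a - 5)*(a + 3)*(a - 3)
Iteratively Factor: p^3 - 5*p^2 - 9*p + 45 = (p - 5)*(p^2 - 9) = (p - 5)*(p + 3)*(p - 3)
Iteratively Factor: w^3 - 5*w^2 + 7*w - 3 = (w - 3)*(w^2 - 2*w + 1) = (w - 3)*(w - 1)*(w - 1)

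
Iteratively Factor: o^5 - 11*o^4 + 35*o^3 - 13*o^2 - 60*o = (o + 1)*(o^4 - 12*o^3 + 47*o^2 - 60*o) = o*(o + 1)*(o^3 - 12*o^2 + 47*o - 60) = o*(o - 5)*(o + 1)*(o^2 - 7*o + 12) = o*(o - 5)*(o - 3)*(o + 1)*(o - 4)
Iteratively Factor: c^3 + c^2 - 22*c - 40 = (c - 5)*(c^2 + 6*c + 8) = (c - 5)*(c + 4)*(c + 2)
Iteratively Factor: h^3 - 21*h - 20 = (h - 5)*(h^2 + 5*h + 4) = (h - 5)*(h + 4)*(h + 1)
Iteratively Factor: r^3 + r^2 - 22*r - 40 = (r - 5)*(r^2 + 6*r + 8) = (r - 5)*(r + 2)*(r + 4)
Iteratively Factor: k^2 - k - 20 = (k + 4)*(k - 5)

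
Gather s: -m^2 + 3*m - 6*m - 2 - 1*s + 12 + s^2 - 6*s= -m^2 - 3*m + s^2 - 7*s + 10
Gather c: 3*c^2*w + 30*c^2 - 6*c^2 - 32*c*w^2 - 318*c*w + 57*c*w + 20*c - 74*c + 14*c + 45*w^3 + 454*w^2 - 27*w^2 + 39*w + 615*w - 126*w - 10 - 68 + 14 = c^2*(3*w + 24) + c*(-32*w^2 - 261*w - 40) + 45*w^3 + 427*w^2 + 528*w - 64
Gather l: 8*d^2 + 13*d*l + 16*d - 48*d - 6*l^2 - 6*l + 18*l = 8*d^2 - 32*d - 6*l^2 + l*(13*d + 12)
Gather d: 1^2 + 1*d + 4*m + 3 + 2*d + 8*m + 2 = 3*d + 12*m + 6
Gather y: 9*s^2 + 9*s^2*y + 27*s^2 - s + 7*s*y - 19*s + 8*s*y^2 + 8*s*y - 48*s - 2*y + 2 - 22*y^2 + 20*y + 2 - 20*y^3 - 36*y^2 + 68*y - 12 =36*s^2 - 68*s - 20*y^3 + y^2*(8*s - 58) + y*(9*s^2 + 15*s + 86) - 8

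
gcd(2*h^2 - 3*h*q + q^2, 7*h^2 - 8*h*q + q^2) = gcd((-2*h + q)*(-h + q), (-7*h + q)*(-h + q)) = -h + q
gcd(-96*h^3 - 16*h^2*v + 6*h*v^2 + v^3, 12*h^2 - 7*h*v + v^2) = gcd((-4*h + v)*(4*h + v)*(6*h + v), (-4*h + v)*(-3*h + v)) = -4*h + v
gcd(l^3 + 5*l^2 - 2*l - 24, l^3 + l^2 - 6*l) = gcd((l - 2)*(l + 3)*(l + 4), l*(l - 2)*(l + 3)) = l^2 + l - 6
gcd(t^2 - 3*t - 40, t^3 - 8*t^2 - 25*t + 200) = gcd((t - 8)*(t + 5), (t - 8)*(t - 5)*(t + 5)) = t^2 - 3*t - 40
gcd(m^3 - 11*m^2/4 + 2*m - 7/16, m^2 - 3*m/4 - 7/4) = m - 7/4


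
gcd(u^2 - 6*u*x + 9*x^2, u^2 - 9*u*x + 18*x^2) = -u + 3*x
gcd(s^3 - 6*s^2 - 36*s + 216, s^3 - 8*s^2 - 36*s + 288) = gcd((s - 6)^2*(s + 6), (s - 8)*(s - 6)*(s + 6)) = s^2 - 36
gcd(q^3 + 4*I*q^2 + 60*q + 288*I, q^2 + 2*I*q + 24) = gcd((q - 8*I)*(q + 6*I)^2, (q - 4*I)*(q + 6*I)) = q + 6*I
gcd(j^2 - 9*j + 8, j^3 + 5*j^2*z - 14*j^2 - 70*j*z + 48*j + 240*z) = j - 8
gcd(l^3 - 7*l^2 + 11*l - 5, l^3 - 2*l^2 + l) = l^2 - 2*l + 1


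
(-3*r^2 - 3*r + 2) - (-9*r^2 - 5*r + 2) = 6*r^2 + 2*r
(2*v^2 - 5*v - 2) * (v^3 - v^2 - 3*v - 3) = 2*v^5 - 7*v^4 - 3*v^3 + 11*v^2 + 21*v + 6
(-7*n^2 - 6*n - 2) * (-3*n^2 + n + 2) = 21*n^4 + 11*n^3 - 14*n^2 - 14*n - 4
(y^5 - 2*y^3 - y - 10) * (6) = 6*y^5 - 12*y^3 - 6*y - 60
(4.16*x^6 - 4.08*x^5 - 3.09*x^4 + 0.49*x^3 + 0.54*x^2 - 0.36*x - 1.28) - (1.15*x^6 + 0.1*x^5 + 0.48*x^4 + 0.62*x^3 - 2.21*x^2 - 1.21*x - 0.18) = 3.01*x^6 - 4.18*x^5 - 3.57*x^4 - 0.13*x^3 + 2.75*x^2 + 0.85*x - 1.1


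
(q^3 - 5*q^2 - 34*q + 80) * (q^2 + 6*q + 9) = q^5 + q^4 - 55*q^3 - 169*q^2 + 174*q + 720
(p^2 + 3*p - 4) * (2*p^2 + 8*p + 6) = 2*p^4 + 14*p^3 + 22*p^2 - 14*p - 24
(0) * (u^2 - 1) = 0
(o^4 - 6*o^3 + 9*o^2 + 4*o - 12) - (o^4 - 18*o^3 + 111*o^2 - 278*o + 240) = 12*o^3 - 102*o^2 + 282*o - 252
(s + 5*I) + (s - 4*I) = 2*s + I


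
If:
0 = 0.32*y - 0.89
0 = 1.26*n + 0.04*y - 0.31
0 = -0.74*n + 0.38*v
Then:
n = 0.16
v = 0.31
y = 2.78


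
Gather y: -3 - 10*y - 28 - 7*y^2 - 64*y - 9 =-7*y^2 - 74*y - 40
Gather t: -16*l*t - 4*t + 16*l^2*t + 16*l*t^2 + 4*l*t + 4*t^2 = t^2*(16*l + 4) + t*(16*l^2 - 12*l - 4)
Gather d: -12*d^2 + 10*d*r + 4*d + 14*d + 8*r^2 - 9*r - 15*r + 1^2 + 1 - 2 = -12*d^2 + d*(10*r + 18) + 8*r^2 - 24*r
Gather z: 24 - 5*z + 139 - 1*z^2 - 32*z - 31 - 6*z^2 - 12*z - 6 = -7*z^2 - 49*z + 126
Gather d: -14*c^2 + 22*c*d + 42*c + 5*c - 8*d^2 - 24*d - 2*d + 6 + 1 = -14*c^2 + 47*c - 8*d^2 + d*(22*c - 26) + 7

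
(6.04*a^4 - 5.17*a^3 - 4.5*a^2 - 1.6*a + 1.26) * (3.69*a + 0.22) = 22.2876*a^5 - 17.7485*a^4 - 17.7424*a^3 - 6.894*a^2 + 4.2974*a + 0.2772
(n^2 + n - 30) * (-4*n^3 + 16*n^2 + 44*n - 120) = -4*n^5 + 12*n^4 + 180*n^3 - 556*n^2 - 1440*n + 3600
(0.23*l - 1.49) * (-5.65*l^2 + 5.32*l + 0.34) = -1.2995*l^3 + 9.6421*l^2 - 7.8486*l - 0.5066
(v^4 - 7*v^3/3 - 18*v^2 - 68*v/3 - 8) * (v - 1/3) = v^5 - 8*v^4/3 - 155*v^3/9 - 50*v^2/3 - 4*v/9 + 8/3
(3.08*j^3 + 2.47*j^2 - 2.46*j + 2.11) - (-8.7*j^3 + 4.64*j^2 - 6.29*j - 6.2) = 11.78*j^3 - 2.17*j^2 + 3.83*j + 8.31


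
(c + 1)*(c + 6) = c^2 + 7*c + 6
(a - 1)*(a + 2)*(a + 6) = a^3 + 7*a^2 + 4*a - 12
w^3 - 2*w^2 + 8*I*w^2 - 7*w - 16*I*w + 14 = (w - 2)*(w + I)*(w + 7*I)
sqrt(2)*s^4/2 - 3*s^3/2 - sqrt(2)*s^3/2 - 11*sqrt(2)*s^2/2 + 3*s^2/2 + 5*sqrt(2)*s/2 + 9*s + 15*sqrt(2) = (s - 3)*(s - 5*sqrt(2)/2)*(s + sqrt(2))*(sqrt(2)*s/2 + sqrt(2))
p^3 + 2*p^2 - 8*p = p*(p - 2)*(p + 4)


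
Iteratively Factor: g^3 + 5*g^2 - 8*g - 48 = (g - 3)*(g^2 + 8*g + 16) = (g - 3)*(g + 4)*(g + 4)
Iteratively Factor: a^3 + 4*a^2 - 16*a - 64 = (a + 4)*(a^2 - 16) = (a - 4)*(a + 4)*(a + 4)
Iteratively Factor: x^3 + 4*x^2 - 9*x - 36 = (x + 3)*(x^2 + x - 12) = (x + 3)*(x + 4)*(x - 3)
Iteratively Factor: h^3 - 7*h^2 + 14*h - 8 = (h - 2)*(h^2 - 5*h + 4) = (h - 2)*(h - 1)*(h - 4)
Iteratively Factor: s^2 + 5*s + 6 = (s + 2)*(s + 3)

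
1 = 1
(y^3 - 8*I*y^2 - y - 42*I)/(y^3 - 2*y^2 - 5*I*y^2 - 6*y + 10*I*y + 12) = (y^2 - 5*I*y + 14)/(y^2 - 2*y*(1 + I) + 4*I)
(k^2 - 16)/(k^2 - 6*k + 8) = (k + 4)/(k - 2)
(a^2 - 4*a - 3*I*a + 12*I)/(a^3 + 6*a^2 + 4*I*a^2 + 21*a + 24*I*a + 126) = (a - 4)/(a^2 + a*(6 + 7*I) + 42*I)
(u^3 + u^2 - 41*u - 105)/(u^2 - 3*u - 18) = (u^2 - 2*u - 35)/(u - 6)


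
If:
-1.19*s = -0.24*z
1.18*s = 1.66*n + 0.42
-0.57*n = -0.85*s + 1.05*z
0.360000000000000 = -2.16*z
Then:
No Solution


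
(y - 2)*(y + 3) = y^2 + y - 6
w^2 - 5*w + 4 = (w - 4)*(w - 1)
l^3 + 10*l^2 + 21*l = l*(l + 3)*(l + 7)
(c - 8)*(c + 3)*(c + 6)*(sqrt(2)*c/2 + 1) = sqrt(2)*c^4/2 + sqrt(2)*c^3/2 + c^3 - 27*sqrt(2)*c^2 + c^2 - 72*sqrt(2)*c - 54*c - 144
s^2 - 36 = (s - 6)*(s + 6)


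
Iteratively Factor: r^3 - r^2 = (r)*(r^2 - r) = r^2*(r - 1)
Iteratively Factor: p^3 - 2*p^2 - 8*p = (p + 2)*(p^2 - 4*p) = p*(p + 2)*(p - 4)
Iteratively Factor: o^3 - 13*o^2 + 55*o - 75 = (o - 5)*(o^2 - 8*o + 15) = (o - 5)^2*(o - 3)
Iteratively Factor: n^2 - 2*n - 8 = (n - 4)*(n + 2)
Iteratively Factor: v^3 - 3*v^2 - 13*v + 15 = (v + 3)*(v^2 - 6*v + 5) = (v - 1)*(v + 3)*(v - 5)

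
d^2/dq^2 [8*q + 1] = 0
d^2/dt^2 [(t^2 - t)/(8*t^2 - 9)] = 2*(-64*t^3 + 216*t^2 - 216*t + 81)/(512*t^6 - 1728*t^4 + 1944*t^2 - 729)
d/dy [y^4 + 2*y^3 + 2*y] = 4*y^3 + 6*y^2 + 2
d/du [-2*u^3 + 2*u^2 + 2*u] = -6*u^2 + 4*u + 2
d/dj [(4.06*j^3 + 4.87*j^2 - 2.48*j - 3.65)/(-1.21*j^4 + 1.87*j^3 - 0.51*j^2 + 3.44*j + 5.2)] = (4.9126*j^6 + 11.7854*j^5 - 20.1799*j^4 + 19.542*j^3 + 99.3005*j^2 + 46.925*j - 0.340000000000002)/(1.4641*j^8 - 4.5254*j^7 + 4.7311*j^6 - 10.2322*j^5 + 0.541700000000001*j^4 + 15.9392*j^3 + 6.5296*j^2 + 35.776*j + 27.04)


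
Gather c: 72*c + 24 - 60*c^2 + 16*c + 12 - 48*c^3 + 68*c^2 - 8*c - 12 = -48*c^3 + 8*c^2 + 80*c + 24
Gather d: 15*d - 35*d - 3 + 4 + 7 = 8 - 20*d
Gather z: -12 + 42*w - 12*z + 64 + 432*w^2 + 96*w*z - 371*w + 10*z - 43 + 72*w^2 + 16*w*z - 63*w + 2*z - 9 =504*w^2 + 112*w*z - 392*w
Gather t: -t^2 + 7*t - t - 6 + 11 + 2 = -t^2 + 6*t + 7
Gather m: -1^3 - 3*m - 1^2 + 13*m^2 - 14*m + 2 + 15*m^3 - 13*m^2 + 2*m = 15*m^3 - 15*m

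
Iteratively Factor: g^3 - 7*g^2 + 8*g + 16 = (g + 1)*(g^2 - 8*g + 16) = (g - 4)*(g + 1)*(g - 4)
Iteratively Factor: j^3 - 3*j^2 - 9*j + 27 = (j - 3)*(j^2 - 9) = (j - 3)*(j + 3)*(j - 3)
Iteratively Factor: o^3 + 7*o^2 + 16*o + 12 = (o + 3)*(o^2 + 4*o + 4) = (o + 2)*(o + 3)*(o + 2)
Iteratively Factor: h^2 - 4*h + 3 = (h - 3)*(h - 1)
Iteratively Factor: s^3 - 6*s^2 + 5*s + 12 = (s + 1)*(s^2 - 7*s + 12) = (s - 3)*(s + 1)*(s - 4)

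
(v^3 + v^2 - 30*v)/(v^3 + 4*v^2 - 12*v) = (v - 5)/(v - 2)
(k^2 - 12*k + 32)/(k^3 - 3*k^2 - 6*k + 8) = (k - 8)/(k^2 + k - 2)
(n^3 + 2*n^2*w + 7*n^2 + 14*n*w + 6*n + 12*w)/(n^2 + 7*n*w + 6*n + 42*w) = (n^2 + 2*n*w + n + 2*w)/(n + 7*w)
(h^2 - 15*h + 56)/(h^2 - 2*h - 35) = (h - 8)/(h + 5)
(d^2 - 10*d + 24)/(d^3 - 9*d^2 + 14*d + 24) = 1/(d + 1)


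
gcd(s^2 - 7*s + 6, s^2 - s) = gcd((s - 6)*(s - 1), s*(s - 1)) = s - 1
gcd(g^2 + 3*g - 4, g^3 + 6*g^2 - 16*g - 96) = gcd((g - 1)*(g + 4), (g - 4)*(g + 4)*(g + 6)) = g + 4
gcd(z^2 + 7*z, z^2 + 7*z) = z^2 + 7*z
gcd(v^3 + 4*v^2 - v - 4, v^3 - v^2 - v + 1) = v^2 - 1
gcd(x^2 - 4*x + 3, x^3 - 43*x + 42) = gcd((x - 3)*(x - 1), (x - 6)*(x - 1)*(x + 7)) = x - 1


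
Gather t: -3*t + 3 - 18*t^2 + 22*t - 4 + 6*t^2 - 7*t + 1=-12*t^2 + 12*t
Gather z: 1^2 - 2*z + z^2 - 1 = z^2 - 2*z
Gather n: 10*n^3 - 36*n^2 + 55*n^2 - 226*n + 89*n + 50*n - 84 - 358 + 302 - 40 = 10*n^3 + 19*n^2 - 87*n - 180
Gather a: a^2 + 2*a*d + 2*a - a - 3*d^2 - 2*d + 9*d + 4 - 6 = a^2 + a*(2*d + 1) - 3*d^2 + 7*d - 2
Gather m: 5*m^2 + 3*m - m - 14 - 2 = 5*m^2 + 2*m - 16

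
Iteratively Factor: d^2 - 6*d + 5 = (d - 1)*(d - 5)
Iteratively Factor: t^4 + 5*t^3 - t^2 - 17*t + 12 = (t - 1)*(t^3 + 6*t^2 + 5*t - 12) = (t - 1)*(t + 3)*(t^2 + 3*t - 4) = (t - 1)^2*(t + 3)*(t + 4)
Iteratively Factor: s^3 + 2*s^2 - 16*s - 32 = (s + 2)*(s^2 - 16) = (s + 2)*(s + 4)*(s - 4)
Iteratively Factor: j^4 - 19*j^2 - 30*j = (j - 5)*(j^3 + 5*j^2 + 6*j) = j*(j - 5)*(j^2 + 5*j + 6) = j*(j - 5)*(j + 3)*(j + 2)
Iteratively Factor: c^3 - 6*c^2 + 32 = (c - 4)*(c^2 - 2*c - 8) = (c - 4)*(c + 2)*(c - 4)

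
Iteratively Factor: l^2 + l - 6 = (l - 2)*(l + 3)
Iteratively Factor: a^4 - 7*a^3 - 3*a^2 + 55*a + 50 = (a + 2)*(a^3 - 9*a^2 + 15*a + 25) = (a - 5)*(a + 2)*(a^2 - 4*a - 5) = (a - 5)^2*(a + 2)*(a + 1)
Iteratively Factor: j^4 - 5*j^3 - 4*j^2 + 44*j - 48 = (j - 4)*(j^3 - j^2 - 8*j + 12) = (j - 4)*(j - 2)*(j^2 + j - 6) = (j - 4)*(j - 2)^2*(j + 3)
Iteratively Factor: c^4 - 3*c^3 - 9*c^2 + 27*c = (c)*(c^3 - 3*c^2 - 9*c + 27) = c*(c + 3)*(c^2 - 6*c + 9) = c*(c - 3)*(c + 3)*(c - 3)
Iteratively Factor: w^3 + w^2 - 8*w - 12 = (w - 3)*(w^2 + 4*w + 4) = (w - 3)*(w + 2)*(w + 2)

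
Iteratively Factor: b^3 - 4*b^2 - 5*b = (b - 5)*(b^2 + b) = b*(b - 5)*(b + 1)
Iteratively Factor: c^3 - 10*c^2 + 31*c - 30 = (c - 5)*(c^2 - 5*c + 6) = (c - 5)*(c - 3)*(c - 2)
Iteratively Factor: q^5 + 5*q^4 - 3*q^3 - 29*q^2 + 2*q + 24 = (q - 2)*(q^4 + 7*q^3 + 11*q^2 - 7*q - 12) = (q - 2)*(q + 3)*(q^3 + 4*q^2 - q - 4) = (q - 2)*(q + 1)*(q + 3)*(q^2 + 3*q - 4) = (q - 2)*(q - 1)*(q + 1)*(q + 3)*(q + 4)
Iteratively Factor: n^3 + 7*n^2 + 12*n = (n)*(n^2 + 7*n + 12) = n*(n + 4)*(n + 3)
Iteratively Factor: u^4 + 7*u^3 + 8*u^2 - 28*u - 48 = (u + 4)*(u^3 + 3*u^2 - 4*u - 12) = (u + 2)*(u + 4)*(u^2 + u - 6) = (u - 2)*(u + 2)*(u + 4)*(u + 3)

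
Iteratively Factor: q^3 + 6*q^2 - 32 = (q + 4)*(q^2 + 2*q - 8) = (q + 4)^2*(q - 2)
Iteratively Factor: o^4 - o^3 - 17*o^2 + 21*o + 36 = (o + 4)*(o^3 - 5*o^2 + 3*o + 9) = (o - 3)*(o + 4)*(o^2 - 2*o - 3) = (o - 3)*(o + 1)*(o + 4)*(o - 3)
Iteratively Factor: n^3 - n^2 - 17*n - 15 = (n + 3)*(n^2 - 4*n - 5) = (n - 5)*(n + 3)*(n + 1)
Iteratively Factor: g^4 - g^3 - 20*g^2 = (g)*(g^3 - g^2 - 20*g) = g*(g - 5)*(g^2 + 4*g) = g*(g - 5)*(g + 4)*(g)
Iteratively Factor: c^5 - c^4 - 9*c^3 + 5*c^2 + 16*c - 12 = (c - 1)*(c^4 - 9*c^2 - 4*c + 12) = (c - 1)^2*(c^3 + c^2 - 8*c - 12) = (c - 1)^2*(c + 2)*(c^2 - c - 6) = (c - 1)^2*(c + 2)^2*(c - 3)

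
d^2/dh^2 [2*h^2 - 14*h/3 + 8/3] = 4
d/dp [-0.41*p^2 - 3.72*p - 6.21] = -0.82*p - 3.72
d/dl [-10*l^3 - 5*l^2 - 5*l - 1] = -30*l^2 - 10*l - 5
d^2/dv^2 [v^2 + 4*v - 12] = 2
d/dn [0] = 0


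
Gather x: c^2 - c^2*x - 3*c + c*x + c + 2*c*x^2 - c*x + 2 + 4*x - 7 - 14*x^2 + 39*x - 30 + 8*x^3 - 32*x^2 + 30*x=c^2 - 2*c + 8*x^3 + x^2*(2*c - 46) + x*(73 - c^2) - 35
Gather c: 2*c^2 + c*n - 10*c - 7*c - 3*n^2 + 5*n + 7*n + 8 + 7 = 2*c^2 + c*(n - 17) - 3*n^2 + 12*n + 15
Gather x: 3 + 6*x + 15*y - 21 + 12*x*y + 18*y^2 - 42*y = x*(12*y + 6) + 18*y^2 - 27*y - 18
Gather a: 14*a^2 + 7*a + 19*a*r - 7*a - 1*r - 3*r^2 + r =14*a^2 + 19*a*r - 3*r^2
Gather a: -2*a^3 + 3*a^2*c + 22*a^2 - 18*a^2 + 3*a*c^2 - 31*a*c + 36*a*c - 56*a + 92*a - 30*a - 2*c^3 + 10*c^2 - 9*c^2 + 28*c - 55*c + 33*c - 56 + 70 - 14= -2*a^3 + a^2*(3*c + 4) + a*(3*c^2 + 5*c + 6) - 2*c^3 + c^2 + 6*c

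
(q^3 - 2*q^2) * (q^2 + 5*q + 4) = q^5 + 3*q^4 - 6*q^3 - 8*q^2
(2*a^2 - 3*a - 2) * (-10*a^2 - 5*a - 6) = -20*a^4 + 20*a^3 + 23*a^2 + 28*a + 12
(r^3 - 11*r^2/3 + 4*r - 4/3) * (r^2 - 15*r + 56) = r^5 - 56*r^4/3 + 115*r^3 - 800*r^2/3 + 244*r - 224/3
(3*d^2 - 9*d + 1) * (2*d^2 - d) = 6*d^4 - 21*d^3 + 11*d^2 - d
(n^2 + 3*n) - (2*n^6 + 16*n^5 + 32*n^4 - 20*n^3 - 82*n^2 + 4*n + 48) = -2*n^6 - 16*n^5 - 32*n^4 + 20*n^3 + 83*n^2 - n - 48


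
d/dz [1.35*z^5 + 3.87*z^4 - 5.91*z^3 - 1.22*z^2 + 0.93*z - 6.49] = 6.75*z^4 + 15.48*z^3 - 17.73*z^2 - 2.44*z + 0.93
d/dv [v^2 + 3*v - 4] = 2*v + 3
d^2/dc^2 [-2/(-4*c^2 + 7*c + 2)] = 4*(16*c^2 - 28*c - (8*c - 7)^2 - 8)/(-4*c^2 + 7*c + 2)^3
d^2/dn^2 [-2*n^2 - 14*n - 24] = -4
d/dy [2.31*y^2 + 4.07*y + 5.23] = 4.62*y + 4.07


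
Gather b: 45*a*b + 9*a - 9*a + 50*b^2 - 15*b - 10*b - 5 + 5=50*b^2 + b*(45*a - 25)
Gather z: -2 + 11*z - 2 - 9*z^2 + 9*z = -9*z^2 + 20*z - 4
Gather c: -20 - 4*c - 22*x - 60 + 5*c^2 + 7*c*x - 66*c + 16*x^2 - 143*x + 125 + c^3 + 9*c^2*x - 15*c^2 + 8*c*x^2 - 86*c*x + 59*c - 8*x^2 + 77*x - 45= c^3 + c^2*(9*x - 10) + c*(8*x^2 - 79*x - 11) + 8*x^2 - 88*x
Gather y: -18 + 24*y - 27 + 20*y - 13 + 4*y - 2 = 48*y - 60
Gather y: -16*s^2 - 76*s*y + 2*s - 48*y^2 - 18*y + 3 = -16*s^2 + 2*s - 48*y^2 + y*(-76*s - 18) + 3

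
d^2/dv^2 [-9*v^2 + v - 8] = -18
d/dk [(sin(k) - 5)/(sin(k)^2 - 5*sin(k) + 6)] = (10*sin(k) + cos(k)^2 - 20)*cos(k)/(sin(k)^2 - 5*sin(k) + 6)^2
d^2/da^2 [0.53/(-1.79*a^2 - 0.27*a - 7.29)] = (3.396346*a^2 + 0.512298*a - 0.53*(3.58*a + 0.27)*(7.16*a + 0.54) + 13.832046)/(1.79*a^2 + 0.27*a + 7.29)^3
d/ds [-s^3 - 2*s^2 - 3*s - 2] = -3*s^2 - 4*s - 3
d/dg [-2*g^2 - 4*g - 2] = -4*g - 4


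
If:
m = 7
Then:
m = 7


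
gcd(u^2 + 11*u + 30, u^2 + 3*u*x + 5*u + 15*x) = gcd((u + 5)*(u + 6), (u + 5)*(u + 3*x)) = u + 5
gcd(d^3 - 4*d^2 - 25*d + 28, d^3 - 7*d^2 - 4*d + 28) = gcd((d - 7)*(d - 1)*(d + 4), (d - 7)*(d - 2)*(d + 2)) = d - 7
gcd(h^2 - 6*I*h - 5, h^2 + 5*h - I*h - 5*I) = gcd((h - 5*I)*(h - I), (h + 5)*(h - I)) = h - I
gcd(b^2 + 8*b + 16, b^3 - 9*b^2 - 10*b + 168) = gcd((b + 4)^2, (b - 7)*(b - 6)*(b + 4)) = b + 4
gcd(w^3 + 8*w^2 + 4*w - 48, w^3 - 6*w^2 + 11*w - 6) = w - 2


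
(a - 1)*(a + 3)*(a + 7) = a^3 + 9*a^2 + 11*a - 21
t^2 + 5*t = t*(t + 5)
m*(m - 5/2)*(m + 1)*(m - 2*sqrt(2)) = m^4 - 2*sqrt(2)*m^3 - 3*m^3/2 - 5*m^2/2 + 3*sqrt(2)*m^2 + 5*sqrt(2)*m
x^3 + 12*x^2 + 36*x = x*(x + 6)^2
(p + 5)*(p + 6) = p^2 + 11*p + 30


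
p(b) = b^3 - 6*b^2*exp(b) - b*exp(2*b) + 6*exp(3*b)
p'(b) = -6*b^2*exp(b) + 3*b^2 - 2*b*exp(2*b) - 12*b*exp(b) + 18*exp(3*b) - exp(2*b)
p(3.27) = 105373.04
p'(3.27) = 319961.48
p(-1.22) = -4.19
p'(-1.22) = 6.74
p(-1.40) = -5.47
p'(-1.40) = 7.50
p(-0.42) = 1.11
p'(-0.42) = 8.18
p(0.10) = 7.91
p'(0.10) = 21.47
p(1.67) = 768.07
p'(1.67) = 2388.83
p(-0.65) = -0.57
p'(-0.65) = 6.66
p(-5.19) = -140.70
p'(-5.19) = 80.26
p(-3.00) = -29.68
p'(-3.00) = 26.12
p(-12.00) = -1728.01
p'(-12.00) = 432.00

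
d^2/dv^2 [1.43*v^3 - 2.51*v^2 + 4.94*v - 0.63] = 8.58*v - 5.02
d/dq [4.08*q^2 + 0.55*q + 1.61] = 8.16*q + 0.55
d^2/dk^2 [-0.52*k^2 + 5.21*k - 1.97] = -1.04000000000000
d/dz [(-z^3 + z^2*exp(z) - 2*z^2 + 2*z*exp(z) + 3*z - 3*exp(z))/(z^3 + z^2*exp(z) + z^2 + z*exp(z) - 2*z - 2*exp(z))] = (2*z^3*exp(z) + 8*z^2*exp(z) + z^2 + 2*z*exp(z) - exp(2*z) - 12*exp(z))/(z^4 + 2*z^3*exp(z) + 4*z^3 + z^2*exp(2*z) + 8*z^2*exp(z) + 4*z^2 + 4*z*exp(2*z) + 8*z*exp(z) + 4*exp(2*z))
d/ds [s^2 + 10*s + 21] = 2*s + 10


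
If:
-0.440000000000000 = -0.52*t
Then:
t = 0.85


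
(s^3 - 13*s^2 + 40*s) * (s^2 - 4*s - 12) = s^5 - 17*s^4 + 80*s^3 - 4*s^2 - 480*s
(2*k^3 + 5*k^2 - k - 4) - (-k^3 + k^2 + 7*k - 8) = 3*k^3 + 4*k^2 - 8*k + 4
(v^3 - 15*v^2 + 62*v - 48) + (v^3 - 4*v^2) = 2*v^3 - 19*v^2 + 62*v - 48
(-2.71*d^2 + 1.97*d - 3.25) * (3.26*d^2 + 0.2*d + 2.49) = -8.8346*d^4 + 5.8802*d^3 - 16.9489*d^2 + 4.2553*d - 8.0925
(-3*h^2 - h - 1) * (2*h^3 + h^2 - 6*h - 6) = -6*h^5 - 5*h^4 + 15*h^3 + 23*h^2 + 12*h + 6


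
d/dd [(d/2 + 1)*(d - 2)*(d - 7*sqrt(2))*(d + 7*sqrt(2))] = 2*d*(d^2 - 51)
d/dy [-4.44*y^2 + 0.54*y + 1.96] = 0.54 - 8.88*y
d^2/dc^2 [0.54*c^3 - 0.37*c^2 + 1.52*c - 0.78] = 3.24*c - 0.74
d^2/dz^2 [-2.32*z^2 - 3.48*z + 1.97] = -4.64000000000000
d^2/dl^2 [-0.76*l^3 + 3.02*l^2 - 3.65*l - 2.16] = 6.04 - 4.56*l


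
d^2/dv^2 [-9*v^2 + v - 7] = -18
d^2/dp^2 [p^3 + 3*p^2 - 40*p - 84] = 6*p + 6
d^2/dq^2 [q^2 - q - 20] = 2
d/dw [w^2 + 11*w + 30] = 2*w + 11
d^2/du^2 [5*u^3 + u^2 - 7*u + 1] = 30*u + 2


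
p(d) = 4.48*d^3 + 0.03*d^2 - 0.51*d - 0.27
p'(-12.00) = 1934.13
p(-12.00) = -7731.27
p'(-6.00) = 482.97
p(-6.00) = -963.81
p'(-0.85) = 9.15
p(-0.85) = -2.57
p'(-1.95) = 50.48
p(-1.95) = -32.38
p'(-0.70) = 6.03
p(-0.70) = -1.43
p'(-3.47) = 161.11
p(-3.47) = -185.32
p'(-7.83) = 823.01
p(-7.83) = -2145.06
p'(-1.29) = 21.78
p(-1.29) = -9.18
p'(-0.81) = 8.26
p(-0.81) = -2.22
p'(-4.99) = 333.85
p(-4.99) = -553.62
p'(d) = 13.44*d^2 + 0.06*d - 0.51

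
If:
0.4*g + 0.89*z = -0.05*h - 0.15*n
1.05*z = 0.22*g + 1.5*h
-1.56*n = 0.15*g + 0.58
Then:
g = 0.147442632952581 - 2.44551401552385*z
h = 1.0586753889435*z - 0.0216249194997119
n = 0.235145578415754*z - 0.385972048040312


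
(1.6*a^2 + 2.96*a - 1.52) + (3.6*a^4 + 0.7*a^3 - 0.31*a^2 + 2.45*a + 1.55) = 3.6*a^4 + 0.7*a^3 + 1.29*a^2 + 5.41*a + 0.03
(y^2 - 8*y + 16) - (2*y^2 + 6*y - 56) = -y^2 - 14*y + 72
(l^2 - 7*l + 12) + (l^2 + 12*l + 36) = 2*l^2 + 5*l + 48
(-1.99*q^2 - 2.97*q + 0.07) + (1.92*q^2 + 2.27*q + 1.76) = -0.0700000000000001*q^2 - 0.7*q + 1.83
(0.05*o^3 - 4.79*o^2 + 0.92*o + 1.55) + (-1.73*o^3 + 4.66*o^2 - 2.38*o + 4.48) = -1.68*o^3 - 0.13*o^2 - 1.46*o + 6.03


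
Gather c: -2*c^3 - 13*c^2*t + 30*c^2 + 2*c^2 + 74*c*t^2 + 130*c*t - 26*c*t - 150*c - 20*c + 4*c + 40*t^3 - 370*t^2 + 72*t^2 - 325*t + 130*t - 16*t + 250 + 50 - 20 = -2*c^3 + c^2*(32 - 13*t) + c*(74*t^2 + 104*t - 166) + 40*t^3 - 298*t^2 - 211*t + 280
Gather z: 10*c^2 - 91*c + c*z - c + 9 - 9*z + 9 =10*c^2 - 92*c + z*(c - 9) + 18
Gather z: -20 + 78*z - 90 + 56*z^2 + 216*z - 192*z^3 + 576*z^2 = -192*z^3 + 632*z^2 + 294*z - 110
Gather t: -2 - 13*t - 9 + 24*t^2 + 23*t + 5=24*t^2 + 10*t - 6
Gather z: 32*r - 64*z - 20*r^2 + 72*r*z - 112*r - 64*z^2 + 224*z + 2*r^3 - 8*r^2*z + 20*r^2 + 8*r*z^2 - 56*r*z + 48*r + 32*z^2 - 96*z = 2*r^3 - 32*r + z^2*(8*r - 32) + z*(-8*r^2 + 16*r + 64)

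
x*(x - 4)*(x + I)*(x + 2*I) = x^4 - 4*x^3 + 3*I*x^3 - 2*x^2 - 12*I*x^2 + 8*x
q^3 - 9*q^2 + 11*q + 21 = (q - 7)*(q - 3)*(q + 1)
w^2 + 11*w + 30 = (w + 5)*(w + 6)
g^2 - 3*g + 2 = (g - 2)*(g - 1)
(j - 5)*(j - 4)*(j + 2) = j^3 - 7*j^2 + 2*j + 40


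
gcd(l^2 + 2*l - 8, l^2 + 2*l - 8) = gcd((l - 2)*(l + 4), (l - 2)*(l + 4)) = l^2 + 2*l - 8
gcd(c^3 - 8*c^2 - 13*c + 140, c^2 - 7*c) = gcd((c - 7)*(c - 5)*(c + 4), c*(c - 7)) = c - 7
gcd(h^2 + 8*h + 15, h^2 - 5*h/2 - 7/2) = 1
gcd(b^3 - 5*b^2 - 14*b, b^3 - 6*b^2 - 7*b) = b^2 - 7*b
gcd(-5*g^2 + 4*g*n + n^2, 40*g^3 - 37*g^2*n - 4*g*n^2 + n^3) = 5*g^2 - 4*g*n - n^2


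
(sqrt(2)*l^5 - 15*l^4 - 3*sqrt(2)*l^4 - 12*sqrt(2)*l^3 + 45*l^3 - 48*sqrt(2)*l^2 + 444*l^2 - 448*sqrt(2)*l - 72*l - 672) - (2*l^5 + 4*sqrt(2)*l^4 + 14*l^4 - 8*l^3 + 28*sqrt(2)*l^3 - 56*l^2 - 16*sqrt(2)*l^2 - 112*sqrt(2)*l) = -2*l^5 + sqrt(2)*l^5 - 29*l^4 - 7*sqrt(2)*l^4 - 40*sqrt(2)*l^3 + 53*l^3 - 32*sqrt(2)*l^2 + 500*l^2 - 336*sqrt(2)*l - 72*l - 672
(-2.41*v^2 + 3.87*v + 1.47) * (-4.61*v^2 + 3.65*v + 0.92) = 11.1101*v^4 - 26.6372*v^3 + 5.1316*v^2 + 8.9259*v + 1.3524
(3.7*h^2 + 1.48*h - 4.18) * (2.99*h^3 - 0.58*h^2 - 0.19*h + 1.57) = 11.063*h^5 + 2.2792*h^4 - 14.0596*h^3 + 7.9522*h^2 + 3.1178*h - 6.5626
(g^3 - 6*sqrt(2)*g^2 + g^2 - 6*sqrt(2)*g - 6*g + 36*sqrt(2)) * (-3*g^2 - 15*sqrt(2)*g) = -3*g^5 - 3*g^4 + 3*sqrt(2)*g^4 + 3*sqrt(2)*g^3 + 198*g^3 - 18*sqrt(2)*g^2 + 180*g^2 - 1080*g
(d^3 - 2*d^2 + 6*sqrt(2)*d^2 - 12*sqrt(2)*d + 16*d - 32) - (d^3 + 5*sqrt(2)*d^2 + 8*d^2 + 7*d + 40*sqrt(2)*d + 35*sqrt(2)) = -10*d^2 + sqrt(2)*d^2 - 52*sqrt(2)*d + 9*d - 35*sqrt(2) - 32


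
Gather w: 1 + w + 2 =w + 3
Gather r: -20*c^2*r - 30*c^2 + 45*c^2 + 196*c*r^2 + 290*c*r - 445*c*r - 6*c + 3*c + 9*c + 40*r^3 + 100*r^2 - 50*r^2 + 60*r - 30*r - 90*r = 15*c^2 + 6*c + 40*r^3 + r^2*(196*c + 50) + r*(-20*c^2 - 155*c - 60)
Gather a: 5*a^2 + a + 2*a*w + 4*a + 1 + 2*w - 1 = 5*a^2 + a*(2*w + 5) + 2*w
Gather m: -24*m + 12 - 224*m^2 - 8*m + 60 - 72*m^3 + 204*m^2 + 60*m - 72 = -72*m^3 - 20*m^2 + 28*m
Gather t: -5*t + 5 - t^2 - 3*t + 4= -t^2 - 8*t + 9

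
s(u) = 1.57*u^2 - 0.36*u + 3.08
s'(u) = 3.14*u - 0.36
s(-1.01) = 5.05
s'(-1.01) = -3.53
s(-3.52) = 23.80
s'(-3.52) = -11.41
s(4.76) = 36.94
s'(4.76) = 14.59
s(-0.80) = 4.37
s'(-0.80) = -2.87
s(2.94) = 15.59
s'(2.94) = 8.87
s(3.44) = 20.42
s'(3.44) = 10.44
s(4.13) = 28.37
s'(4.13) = 12.61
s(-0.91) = 4.71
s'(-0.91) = -3.22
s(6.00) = 57.44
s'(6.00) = 18.48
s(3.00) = 16.13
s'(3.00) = 9.06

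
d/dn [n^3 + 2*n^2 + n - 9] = 3*n^2 + 4*n + 1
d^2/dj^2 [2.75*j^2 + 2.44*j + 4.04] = 5.50000000000000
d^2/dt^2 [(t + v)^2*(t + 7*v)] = 6*t + 18*v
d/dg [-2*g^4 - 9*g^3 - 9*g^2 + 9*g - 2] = -8*g^3 - 27*g^2 - 18*g + 9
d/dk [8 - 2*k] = -2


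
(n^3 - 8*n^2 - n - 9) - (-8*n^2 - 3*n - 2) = n^3 + 2*n - 7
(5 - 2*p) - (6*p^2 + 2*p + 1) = -6*p^2 - 4*p + 4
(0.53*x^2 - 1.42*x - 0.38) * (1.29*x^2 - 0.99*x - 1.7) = 0.6837*x^4 - 2.3565*x^3 + 0.0145999999999999*x^2 + 2.7902*x + 0.646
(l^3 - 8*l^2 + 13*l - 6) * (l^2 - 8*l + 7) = l^5 - 16*l^4 + 84*l^3 - 166*l^2 + 139*l - 42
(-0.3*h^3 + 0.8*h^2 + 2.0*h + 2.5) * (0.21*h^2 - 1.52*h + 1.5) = -0.063*h^5 + 0.624*h^4 - 1.246*h^3 - 1.315*h^2 - 0.8*h + 3.75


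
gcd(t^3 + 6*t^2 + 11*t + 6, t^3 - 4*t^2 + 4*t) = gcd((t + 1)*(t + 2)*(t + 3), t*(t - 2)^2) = 1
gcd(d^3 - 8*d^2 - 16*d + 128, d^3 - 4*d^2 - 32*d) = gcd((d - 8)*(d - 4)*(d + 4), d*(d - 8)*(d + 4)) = d^2 - 4*d - 32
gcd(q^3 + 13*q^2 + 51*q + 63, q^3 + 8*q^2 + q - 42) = q^2 + 10*q + 21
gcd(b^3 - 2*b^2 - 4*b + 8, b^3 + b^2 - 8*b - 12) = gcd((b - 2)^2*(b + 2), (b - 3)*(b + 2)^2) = b + 2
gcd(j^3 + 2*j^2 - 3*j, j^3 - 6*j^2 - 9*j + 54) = j + 3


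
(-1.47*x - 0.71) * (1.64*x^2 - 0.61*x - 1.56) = -2.4108*x^3 - 0.2677*x^2 + 2.7263*x + 1.1076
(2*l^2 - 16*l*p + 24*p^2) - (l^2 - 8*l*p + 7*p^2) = l^2 - 8*l*p + 17*p^2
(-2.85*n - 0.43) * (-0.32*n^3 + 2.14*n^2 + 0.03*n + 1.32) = 0.912*n^4 - 5.9614*n^3 - 1.0057*n^2 - 3.7749*n - 0.5676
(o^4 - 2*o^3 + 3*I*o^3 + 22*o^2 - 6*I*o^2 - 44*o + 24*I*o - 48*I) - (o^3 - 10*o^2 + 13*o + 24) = o^4 - 3*o^3 + 3*I*o^3 + 32*o^2 - 6*I*o^2 - 57*o + 24*I*o - 24 - 48*I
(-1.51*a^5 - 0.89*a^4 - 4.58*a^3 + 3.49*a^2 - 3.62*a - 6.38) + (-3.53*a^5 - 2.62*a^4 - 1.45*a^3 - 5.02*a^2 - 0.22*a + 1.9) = -5.04*a^5 - 3.51*a^4 - 6.03*a^3 - 1.53*a^2 - 3.84*a - 4.48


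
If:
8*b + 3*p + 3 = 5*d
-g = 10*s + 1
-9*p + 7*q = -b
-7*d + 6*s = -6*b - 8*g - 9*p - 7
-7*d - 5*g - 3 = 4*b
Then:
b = -59*s/79 - 27/79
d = 598*s/79 + 38/79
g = -10*s - 1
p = 1154*s/79 + 169/237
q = 10445*s/553 + 534/553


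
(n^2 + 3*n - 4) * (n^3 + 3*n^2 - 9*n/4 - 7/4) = n^5 + 6*n^4 + 11*n^3/4 - 41*n^2/2 + 15*n/4 + 7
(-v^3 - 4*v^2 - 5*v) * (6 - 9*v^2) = 9*v^5 + 36*v^4 + 39*v^3 - 24*v^2 - 30*v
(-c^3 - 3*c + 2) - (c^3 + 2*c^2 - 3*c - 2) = -2*c^3 - 2*c^2 + 4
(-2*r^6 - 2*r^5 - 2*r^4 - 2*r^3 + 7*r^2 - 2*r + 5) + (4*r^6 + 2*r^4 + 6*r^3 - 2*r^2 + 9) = 2*r^6 - 2*r^5 + 4*r^3 + 5*r^2 - 2*r + 14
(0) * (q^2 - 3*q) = 0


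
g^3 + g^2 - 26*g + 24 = (g - 4)*(g - 1)*(g + 6)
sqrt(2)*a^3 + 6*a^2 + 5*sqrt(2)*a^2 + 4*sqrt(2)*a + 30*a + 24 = (a + 4)*(a + 3*sqrt(2))*(sqrt(2)*a + sqrt(2))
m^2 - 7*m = m*(m - 7)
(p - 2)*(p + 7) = p^2 + 5*p - 14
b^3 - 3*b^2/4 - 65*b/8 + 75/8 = (b - 5/2)*(b - 5/4)*(b + 3)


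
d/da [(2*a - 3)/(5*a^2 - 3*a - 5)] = (-10*a^2 + 30*a - 19)/(25*a^4 - 30*a^3 - 41*a^2 + 30*a + 25)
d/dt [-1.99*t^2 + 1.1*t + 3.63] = 1.1 - 3.98*t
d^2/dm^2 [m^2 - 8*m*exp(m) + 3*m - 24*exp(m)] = -8*m*exp(m) - 40*exp(m) + 2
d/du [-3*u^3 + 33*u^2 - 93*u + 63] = -9*u^2 + 66*u - 93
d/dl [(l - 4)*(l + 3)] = 2*l - 1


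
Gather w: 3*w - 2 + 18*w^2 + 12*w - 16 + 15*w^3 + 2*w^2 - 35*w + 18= 15*w^3 + 20*w^2 - 20*w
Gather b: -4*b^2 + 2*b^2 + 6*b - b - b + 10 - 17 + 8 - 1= -2*b^2 + 4*b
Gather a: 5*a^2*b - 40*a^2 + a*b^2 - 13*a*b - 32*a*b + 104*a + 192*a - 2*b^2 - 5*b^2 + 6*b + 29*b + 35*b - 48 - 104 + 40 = a^2*(5*b - 40) + a*(b^2 - 45*b + 296) - 7*b^2 + 70*b - 112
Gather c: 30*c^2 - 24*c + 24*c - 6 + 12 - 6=30*c^2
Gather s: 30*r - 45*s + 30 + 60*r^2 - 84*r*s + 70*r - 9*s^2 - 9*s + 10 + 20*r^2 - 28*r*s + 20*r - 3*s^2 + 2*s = 80*r^2 + 120*r - 12*s^2 + s*(-112*r - 52) + 40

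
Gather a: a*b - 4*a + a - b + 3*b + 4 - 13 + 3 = a*(b - 3) + 2*b - 6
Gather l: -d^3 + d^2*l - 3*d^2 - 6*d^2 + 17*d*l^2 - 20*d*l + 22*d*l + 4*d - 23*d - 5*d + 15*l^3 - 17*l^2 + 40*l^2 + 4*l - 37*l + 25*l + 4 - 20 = -d^3 - 9*d^2 - 24*d + 15*l^3 + l^2*(17*d + 23) + l*(d^2 + 2*d - 8) - 16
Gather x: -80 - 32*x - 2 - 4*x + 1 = -36*x - 81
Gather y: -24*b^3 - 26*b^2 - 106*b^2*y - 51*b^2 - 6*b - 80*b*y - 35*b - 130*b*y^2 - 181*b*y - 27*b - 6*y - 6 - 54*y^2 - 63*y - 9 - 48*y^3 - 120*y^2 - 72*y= -24*b^3 - 77*b^2 - 68*b - 48*y^3 + y^2*(-130*b - 174) + y*(-106*b^2 - 261*b - 141) - 15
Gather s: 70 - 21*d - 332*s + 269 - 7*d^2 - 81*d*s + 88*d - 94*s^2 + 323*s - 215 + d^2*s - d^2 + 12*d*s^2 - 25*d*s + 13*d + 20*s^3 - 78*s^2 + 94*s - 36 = -8*d^2 + 80*d + 20*s^3 + s^2*(12*d - 172) + s*(d^2 - 106*d + 85) + 88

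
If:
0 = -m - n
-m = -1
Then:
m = 1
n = -1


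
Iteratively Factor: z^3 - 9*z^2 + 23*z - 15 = (z - 5)*(z^2 - 4*z + 3) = (z - 5)*(z - 1)*(z - 3)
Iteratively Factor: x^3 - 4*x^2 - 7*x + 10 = (x - 1)*(x^2 - 3*x - 10) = (x - 1)*(x + 2)*(x - 5)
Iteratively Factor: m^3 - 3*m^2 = (m)*(m^2 - 3*m) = m*(m - 3)*(m)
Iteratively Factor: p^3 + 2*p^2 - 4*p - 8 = (p + 2)*(p^2 - 4) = (p - 2)*(p + 2)*(p + 2)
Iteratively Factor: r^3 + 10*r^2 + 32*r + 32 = (r + 4)*(r^2 + 6*r + 8) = (r + 4)^2*(r + 2)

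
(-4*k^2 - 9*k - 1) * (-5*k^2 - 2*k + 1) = 20*k^4 + 53*k^3 + 19*k^2 - 7*k - 1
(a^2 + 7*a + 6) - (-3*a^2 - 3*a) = 4*a^2 + 10*a + 6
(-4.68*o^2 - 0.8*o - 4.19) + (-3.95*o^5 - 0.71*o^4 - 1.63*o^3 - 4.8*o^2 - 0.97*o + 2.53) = -3.95*o^5 - 0.71*o^4 - 1.63*o^3 - 9.48*o^2 - 1.77*o - 1.66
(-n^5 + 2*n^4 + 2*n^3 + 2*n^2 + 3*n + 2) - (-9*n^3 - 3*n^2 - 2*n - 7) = -n^5 + 2*n^4 + 11*n^3 + 5*n^2 + 5*n + 9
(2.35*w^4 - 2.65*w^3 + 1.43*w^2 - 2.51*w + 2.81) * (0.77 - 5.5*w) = -12.925*w^5 + 16.3845*w^4 - 9.9055*w^3 + 14.9061*w^2 - 17.3877*w + 2.1637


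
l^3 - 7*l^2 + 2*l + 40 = (l - 5)*(l - 4)*(l + 2)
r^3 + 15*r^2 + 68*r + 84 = (r + 2)*(r + 6)*(r + 7)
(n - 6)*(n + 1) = n^2 - 5*n - 6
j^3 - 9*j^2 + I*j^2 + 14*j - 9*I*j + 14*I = (j - 7)*(j - 2)*(j + I)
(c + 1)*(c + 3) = c^2 + 4*c + 3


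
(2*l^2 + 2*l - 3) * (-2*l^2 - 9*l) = -4*l^4 - 22*l^3 - 12*l^2 + 27*l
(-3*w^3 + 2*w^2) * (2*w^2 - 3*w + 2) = -6*w^5 + 13*w^4 - 12*w^3 + 4*w^2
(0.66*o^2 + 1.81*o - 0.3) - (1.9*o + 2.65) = 0.66*o^2 - 0.0899999999999999*o - 2.95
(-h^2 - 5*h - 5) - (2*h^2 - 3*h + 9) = -3*h^2 - 2*h - 14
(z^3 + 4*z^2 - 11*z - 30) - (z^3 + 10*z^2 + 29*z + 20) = -6*z^2 - 40*z - 50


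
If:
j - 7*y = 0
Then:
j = 7*y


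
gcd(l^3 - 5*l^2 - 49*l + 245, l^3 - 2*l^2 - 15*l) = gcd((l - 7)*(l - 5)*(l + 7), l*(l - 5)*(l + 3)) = l - 5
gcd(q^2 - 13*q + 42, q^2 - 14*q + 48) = q - 6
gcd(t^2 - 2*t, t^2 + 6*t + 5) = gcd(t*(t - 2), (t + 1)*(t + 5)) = 1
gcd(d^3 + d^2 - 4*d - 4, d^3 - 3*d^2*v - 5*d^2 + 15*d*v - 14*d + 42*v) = d + 2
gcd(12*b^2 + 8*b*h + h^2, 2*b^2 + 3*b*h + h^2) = 2*b + h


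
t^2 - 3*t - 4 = (t - 4)*(t + 1)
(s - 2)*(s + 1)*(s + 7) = s^3 + 6*s^2 - 9*s - 14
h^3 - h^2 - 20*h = h*(h - 5)*(h + 4)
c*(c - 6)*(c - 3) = c^3 - 9*c^2 + 18*c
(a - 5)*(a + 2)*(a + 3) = a^3 - 19*a - 30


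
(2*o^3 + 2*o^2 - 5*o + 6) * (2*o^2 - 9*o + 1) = 4*o^5 - 14*o^4 - 26*o^3 + 59*o^2 - 59*o + 6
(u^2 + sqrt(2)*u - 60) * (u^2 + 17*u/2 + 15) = u^4 + sqrt(2)*u^3 + 17*u^3/2 - 45*u^2 + 17*sqrt(2)*u^2/2 - 510*u + 15*sqrt(2)*u - 900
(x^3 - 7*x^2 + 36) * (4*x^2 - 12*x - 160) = 4*x^5 - 40*x^4 - 76*x^3 + 1264*x^2 - 432*x - 5760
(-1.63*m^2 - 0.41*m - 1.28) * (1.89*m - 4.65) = -3.0807*m^3 + 6.8046*m^2 - 0.5127*m + 5.952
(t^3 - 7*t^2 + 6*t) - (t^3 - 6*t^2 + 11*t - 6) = -t^2 - 5*t + 6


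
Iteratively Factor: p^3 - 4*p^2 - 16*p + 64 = (p - 4)*(p^2 - 16) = (p - 4)^2*(p + 4)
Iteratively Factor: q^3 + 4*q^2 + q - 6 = (q + 2)*(q^2 + 2*q - 3) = (q - 1)*(q + 2)*(q + 3)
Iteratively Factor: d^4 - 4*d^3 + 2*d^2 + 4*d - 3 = (d - 1)*(d^3 - 3*d^2 - d + 3) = (d - 1)*(d + 1)*(d^2 - 4*d + 3) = (d - 1)^2*(d + 1)*(d - 3)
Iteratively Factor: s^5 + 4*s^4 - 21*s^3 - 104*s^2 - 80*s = (s + 1)*(s^4 + 3*s^3 - 24*s^2 - 80*s) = s*(s + 1)*(s^3 + 3*s^2 - 24*s - 80) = s*(s - 5)*(s + 1)*(s^2 + 8*s + 16) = s*(s - 5)*(s + 1)*(s + 4)*(s + 4)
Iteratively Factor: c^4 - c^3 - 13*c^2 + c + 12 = (c - 4)*(c^3 + 3*c^2 - c - 3) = (c - 4)*(c - 1)*(c^2 + 4*c + 3) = (c - 4)*(c - 1)*(c + 3)*(c + 1)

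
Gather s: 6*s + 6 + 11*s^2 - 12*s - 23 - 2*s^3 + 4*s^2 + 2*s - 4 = -2*s^3 + 15*s^2 - 4*s - 21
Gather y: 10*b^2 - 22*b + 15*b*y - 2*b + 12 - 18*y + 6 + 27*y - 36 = 10*b^2 - 24*b + y*(15*b + 9) - 18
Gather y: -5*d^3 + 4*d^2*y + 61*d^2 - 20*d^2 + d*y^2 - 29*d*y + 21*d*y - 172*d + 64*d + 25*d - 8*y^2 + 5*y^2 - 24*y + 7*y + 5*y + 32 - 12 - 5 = -5*d^3 + 41*d^2 - 83*d + y^2*(d - 3) + y*(4*d^2 - 8*d - 12) + 15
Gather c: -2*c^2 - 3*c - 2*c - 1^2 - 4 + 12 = -2*c^2 - 5*c + 7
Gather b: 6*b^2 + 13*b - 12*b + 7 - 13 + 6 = 6*b^2 + b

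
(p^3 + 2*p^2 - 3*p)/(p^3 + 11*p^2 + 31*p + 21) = p*(p - 1)/(p^2 + 8*p + 7)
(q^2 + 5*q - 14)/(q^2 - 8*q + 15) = (q^2 + 5*q - 14)/(q^2 - 8*q + 15)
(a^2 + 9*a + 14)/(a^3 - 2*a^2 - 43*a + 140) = (a + 2)/(a^2 - 9*a + 20)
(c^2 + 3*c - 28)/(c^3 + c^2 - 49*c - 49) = (c - 4)/(c^2 - 6*c - 7)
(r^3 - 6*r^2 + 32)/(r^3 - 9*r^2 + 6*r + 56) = (r - 4)/(r - 7)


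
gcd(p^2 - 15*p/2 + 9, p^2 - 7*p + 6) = p - 6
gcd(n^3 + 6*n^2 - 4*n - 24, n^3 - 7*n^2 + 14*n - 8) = n - 2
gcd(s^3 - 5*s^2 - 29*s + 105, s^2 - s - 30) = s + 5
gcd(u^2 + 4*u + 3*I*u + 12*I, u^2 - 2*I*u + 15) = u + 3*I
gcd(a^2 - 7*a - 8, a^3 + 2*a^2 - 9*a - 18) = 1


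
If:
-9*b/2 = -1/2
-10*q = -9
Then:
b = 1/9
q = 9/10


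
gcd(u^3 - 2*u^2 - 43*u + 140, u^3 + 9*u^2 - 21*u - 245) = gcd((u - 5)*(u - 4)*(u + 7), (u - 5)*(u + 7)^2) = u^2 + 2*u - 35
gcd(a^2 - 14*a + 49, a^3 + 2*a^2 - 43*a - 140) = a - 7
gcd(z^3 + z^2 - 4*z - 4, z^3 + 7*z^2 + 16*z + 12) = z + 2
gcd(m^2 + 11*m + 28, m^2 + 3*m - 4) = m + 4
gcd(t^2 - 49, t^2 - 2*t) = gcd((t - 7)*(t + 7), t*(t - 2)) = 1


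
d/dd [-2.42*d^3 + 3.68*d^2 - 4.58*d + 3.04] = -7.26*d^2 + 7.36*d - 4.58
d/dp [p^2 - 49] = 2*p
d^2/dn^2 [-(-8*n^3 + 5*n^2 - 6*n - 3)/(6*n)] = 8/3 + n^(-3)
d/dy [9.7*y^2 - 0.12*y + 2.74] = 19.4*y - 0.12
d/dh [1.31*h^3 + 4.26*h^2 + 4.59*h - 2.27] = 3.93*h^2 + 8.52*h + 4.59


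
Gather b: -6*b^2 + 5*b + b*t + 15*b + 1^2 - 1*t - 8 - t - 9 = -6*b^2 + b*(t + 20) - 2*t - 16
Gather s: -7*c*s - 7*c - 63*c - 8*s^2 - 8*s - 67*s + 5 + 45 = -70*c - 8*s^2 + s*(-7*c - 75) + 50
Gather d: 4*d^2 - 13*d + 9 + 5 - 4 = 4*d^2 - 13*d + 10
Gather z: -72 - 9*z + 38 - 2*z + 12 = -11*z - 22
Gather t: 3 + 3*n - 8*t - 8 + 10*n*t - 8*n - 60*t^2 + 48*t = -5*n - 60*t^2 + t*(10*n + 40) - 5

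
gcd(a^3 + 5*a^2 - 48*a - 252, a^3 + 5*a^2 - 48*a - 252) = a^3 + 5*a^2 - 48*a - 252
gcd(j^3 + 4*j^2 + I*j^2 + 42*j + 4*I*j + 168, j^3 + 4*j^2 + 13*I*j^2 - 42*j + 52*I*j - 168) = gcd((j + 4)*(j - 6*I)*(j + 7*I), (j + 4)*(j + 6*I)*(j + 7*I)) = j^2 + j*(4 + 7*I) + 28*I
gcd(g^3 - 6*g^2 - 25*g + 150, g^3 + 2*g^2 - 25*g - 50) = g^2 - 25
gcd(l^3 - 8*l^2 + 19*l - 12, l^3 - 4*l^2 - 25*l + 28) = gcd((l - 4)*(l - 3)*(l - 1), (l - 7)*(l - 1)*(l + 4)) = l - 1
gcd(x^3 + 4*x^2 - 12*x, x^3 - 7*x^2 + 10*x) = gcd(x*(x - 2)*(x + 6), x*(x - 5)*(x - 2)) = x^2 - 2*x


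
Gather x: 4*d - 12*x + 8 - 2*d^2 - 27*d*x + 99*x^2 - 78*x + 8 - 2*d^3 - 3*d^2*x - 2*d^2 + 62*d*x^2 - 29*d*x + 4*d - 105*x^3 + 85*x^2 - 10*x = -2*d^3 - 4*d^2 + 8*d - 105*x^3 + x^2*(62*d + 184) + x*(-3*d^2 - 56*d - 100) + 16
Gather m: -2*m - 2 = -2*m - 2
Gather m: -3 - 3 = -6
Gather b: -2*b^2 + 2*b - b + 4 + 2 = -2*b^2 + b + 6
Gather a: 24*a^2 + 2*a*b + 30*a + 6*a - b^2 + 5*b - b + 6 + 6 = 24*a^2 + a*(2*b + 36) - b^2 + 4*b + 12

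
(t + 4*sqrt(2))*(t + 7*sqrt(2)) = t^2 + 11*sqrt(2)*t + 56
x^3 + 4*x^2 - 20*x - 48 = (x - 4)*(x + 2)*(x + 6)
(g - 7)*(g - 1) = g^2 - 8*g + 7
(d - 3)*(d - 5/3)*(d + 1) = d^3 - 11*d^2/3 + d/3 + 5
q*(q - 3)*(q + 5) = q^3 + 2*q^2 - 15*q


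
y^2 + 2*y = y*(y + 2)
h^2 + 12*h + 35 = (h + 5)*(h + 7)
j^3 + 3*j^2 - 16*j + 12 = (j - 2)*(j - 1)*(j + 6)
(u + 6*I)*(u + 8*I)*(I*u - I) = I*u^3 - 14*u^2 - I*u^2 + 14*u - 48*I*u + 48*I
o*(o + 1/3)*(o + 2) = o^3 + 7*o^2/3 + 2*o/3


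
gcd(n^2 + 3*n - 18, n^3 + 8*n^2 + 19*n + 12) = 1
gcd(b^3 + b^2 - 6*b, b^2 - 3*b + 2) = b - 2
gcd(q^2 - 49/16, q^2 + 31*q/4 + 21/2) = q + 7/4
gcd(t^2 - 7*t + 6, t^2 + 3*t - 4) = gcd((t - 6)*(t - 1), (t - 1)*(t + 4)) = t - 1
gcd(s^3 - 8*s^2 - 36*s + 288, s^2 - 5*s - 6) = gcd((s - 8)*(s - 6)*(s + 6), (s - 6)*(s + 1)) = s - 6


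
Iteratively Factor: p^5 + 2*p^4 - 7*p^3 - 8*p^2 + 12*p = (p)*(p^4 + 2*p^3 - 7*p^2 - 8*p + 12) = p*(p + 3)*(p^3 - p^2 - 4*p + 4) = p*(p + 2)*(p + 3)*(p^2 - 3*p + 2) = p*(p - 2)*(p + 2)*(p + 3)*(p - 1)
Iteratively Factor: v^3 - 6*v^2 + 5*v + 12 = (v - 4)*(v^2 - 2*v - 3) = (v - 4)*(v + 1)*(v - 3)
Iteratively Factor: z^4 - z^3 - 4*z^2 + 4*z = (z)*(z^3 - z^2 - 4*z + 4) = z*(z + 2)*(z^2 - 3*z + 2) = z*(z - 1)*(z + 2)*(z - 2)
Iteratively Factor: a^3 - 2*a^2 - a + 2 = (a - 2)*(a^2 - 1) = (a - 2)*(a + 1)*(a - 1)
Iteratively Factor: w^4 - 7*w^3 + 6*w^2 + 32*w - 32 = (w - 4)*(w^3 - 3*w^2 - 6*w + 8) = (w - 4)*(w - 1)*(w^2 - 2*w - 8) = (w - 4)*(w - 1)*(w + 2)*(w - 4)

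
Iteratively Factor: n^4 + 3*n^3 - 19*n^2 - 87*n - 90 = (n + 3)*(n^3 - 19*n - 30) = (n + 2)*(n + 3)*(n^2 - 2*n - 15) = (n - 5)*(n + 2)*(n + 3)*(n + 3)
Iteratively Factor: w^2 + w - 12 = (w - 3)*(w + 4)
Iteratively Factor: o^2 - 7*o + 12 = (o - 3)*(o - 4)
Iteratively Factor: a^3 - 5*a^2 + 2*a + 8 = (a - 4)*(a^2 - a - 2) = (a - 4)*(a - 2)*(a + 1)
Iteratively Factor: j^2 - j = (j - 1)*(j)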